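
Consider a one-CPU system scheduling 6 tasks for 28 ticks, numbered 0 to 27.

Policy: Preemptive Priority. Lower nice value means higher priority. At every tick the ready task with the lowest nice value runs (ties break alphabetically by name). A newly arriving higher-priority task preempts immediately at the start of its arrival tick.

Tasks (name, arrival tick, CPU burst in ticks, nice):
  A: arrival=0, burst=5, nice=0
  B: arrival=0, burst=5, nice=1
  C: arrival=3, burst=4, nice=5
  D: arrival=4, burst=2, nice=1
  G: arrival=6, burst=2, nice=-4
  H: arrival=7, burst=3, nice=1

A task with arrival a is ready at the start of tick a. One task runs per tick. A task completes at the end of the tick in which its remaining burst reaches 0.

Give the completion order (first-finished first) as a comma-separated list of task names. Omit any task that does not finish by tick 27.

t=0: ready={A,B} → run A
t=1: ready={A,B} → run A
t=2: ready={A,B} → run A
t=3: ready={A,B,C} → run A
t=4: ready={A,B,C,D} → run A
t=5: ready={B,C,D} → run B
t=6: ready={B,C,D,G} → run G
t=7: ready={B,C,D,G,H} → run G
t=8: ready={B,C,D,H} → run B
t=9: ready={B,C,D,H} → run B
t=10: ready={B,C,D,H} → run B
t=11: ready={B,C,D,H} → run B
t=12: ready={C,D,H} → run D
t=13: ready={C,D,H} → run D
t=14: ready={C,H} → run H
t=15: ready={C,H} → run H
t=16: ready={C,H} → run H
t=17: ready={C} → run C
t=18: ready={C} → run C
t=19: ready={C} → run C
t=20: ready={C} → run C
t=21: (idle)
t=22: (idle)
t=23: (idle)
t=24: (idle)
t=25: (idle)
t=26: (idle)
t=27: (idle)

completion order = A, G, B, D, H, C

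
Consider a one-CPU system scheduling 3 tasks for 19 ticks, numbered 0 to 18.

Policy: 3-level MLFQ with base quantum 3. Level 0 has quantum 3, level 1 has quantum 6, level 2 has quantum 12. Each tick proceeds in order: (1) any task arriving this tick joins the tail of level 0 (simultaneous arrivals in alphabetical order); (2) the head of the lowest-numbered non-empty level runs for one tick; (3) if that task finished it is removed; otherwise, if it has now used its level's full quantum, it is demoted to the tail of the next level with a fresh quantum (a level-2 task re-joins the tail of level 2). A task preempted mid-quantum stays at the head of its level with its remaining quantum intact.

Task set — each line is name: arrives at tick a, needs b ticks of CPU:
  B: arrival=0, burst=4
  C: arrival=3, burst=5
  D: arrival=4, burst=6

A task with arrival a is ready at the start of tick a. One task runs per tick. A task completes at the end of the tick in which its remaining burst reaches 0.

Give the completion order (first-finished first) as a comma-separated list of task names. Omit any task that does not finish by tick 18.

t=0: L0/L1/L2 = B/-/- → run B
t=1: L0/L1/L2 = B/-/- → run B
t=2: L0/L1/L2 = B/-/- → run B
t=3: L0/L1/L2 = C/B/- → run C
t=4: L0/L1/L2 = CD/B/- → run C
t=5: L0/L1/L2 = CD/B/- → run C
t=6: L0/L1/L2 = D/BC/- → run D
t=7: L0/L1/L2 = D/BC/- → run D
t=8: L0/L1/L2 = D/BC/- → run D
t=9: L0/L1/L2 = -/BCD/- → run B
t=10: L0/L1/L2 = -/CD/- → run C
t=11: L0/L1/L2 = -/CD/- → run C
t=12: L0/L1/L2 = -/D/- → run D
t=13: L0/L1/L2 = -/D/- → run D
t=14: L0/L1/L2 = -/D/- → run D
t=15: (idle)
t=16: (idle)
t=17: (idle)
t=18: (idle)

completion order = B, C, D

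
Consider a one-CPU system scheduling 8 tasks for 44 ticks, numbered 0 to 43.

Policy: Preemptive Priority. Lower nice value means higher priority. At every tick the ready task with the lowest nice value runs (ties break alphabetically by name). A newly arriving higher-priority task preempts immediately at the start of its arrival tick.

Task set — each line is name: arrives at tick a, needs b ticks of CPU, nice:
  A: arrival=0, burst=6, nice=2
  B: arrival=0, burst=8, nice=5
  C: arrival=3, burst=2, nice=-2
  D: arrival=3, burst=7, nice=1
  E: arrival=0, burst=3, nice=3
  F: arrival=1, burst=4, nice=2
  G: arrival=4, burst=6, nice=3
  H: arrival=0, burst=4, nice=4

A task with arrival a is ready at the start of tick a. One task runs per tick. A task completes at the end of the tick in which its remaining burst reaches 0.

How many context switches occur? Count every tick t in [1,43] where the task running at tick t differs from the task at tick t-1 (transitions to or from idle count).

context switches = 9

t=0: ready={A,B,E,H} → run A
t=1: ready={A,B,E,F,H} → run A
t=2: ready={A,B,E,F,H} → run A
t=3: ready={A,B,C,D,E,F,H} → run C
t=4: ready={A,B,C,D,E,F,G,H} → run C
t=5: ready={A,B,D,E,F,G,H} → run D
t=6: ready={A,B,D,E,F,G,H} → run D
t=7: ready={A,B,D,E,F,G,H} → run D
t=8: ready={A,B,D,E,F,G,H} → run D
t=9: ready={A,B,D,E,F,G,H} → run D
t=10: ready={A,B,D,E,F,G,H} → run D
t=11: ready={A,B,D,E,F,G,H} → run D
t=12: ready={A,B,E,F,G,H} → run A
t=13: ready={A,B,E,F,G,H} → run A
t=14: ready={A,B,E,F,G,H} → run A
t=15: ready={B,E,F,G,H} → run F
t=16: ready={B,E,F,G,H} → run F
t=17: ready={B,E,F,G,H} → run F
t=18: ready={B,E,F,G,H} → run F
t=19: ready={B,E,G,H} → run E
t=20: ready={B,E,G,H} → run E
t=21: ready={B,E,G,H} → run E
t=22: ready={B,G,H} → run G
t=23: ready={B,G,H} → run G
t=24: ready={B,G,H} → run G
t=25: ready={B,G,H} → run G
t=26: ready={B,G,H} → run G
t=27: ready={B,G,H} → run G
t=28: ready={B,H} → run H
t=29: ready={B,H} → run H
t=30: ready={B,H} → run H
t=31: ready={B,H} → run H
t=32: ready={B} → run B
t=33: ready={B} → run B
t=34: ready={B} → run B
t=35: ready={B} → run B
t=36: ready={B} → run B
t=37: ready={B} → run B
t=38: ready={B} → run B
t=39: ready={B} → run B
t=40: (idle)
t=41: (idle)
t=42: (idle)
t=43: (idle)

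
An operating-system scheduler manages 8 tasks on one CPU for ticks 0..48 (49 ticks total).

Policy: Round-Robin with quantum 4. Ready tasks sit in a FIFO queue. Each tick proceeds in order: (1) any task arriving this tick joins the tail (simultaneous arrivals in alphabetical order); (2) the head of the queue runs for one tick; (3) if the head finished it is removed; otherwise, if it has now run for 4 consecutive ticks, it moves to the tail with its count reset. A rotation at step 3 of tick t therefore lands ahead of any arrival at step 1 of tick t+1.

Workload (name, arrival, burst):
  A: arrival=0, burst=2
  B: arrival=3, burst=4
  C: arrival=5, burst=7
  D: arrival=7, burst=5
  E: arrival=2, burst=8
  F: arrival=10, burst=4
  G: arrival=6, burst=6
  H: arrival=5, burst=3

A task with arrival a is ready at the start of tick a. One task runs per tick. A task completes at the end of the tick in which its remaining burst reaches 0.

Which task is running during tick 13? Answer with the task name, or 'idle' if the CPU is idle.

running at tick 13 = C

t=0: queue=[A] q_used=0 → run A
t=1: queue=[A] q_used=1 → run A
t=2: queue=[E] q_used=0 → run E
t=3: queue=[E,B] q_used=1 → run E
t=4: queue=[E,B] q_used=2 → run E
t=5: queue=[E,B,C,H] q_used=3 → run E
t=6: queue=[B,C,H,E,G] q_used=0 → run B
t=7: queue=[B,C,H,E,G,D] q_used=1 → run B
t=8: queue=[B,C,H,E,G,D] q_used=2 → run B
t=9: queue=[B,C,H,E,G,D] q_used=3 → run B
t=10: queue=[C,H,E,G,D,F] q_used=0 → run C
t=11: queue=[C,H,E,G,D,F] q_used=1 → run C
t=12: queue=[C,H,E,G,D,F] q_used=2 → run C
t=13: queue=[C,H,E,G,D,F] q_used=3 → run C
t=14: queue=[H,E,G,D,F,C] q_used=0 → run H
t=15: queue=[H,E,G,D,F,C] q_used=1 → run H
t=16: queue=[H,E,G,D,F,C] q_used=2 → run H
t=17: queue=[E,G,D,F,C] q_used=0 → run E
t=18: queue=[E,G,D,F,C] q_used=1 → run E
t=19: queue=[E,G,D,F,C] q_used=2 → run E
t=20: queue=[E,G,D,F,C] q_used=3 → run E
t=21: queue=[G,D,F,C] q_used=0 → run G
t=22: queue=[G,D,F,C] q_used=1 → run G
t=23: queue=[G,D,F,C] q_used=2 → run G
t=24: queue=[G,D,F,C] q_used=3 → run G
t=25: queue=[D,F,C,G] q_used=0 → run D
t=26: queue=[D,F,C,G] q_used=1 → run D
t=27: queue=[D,F,C,G] q_used=2 → run D
t=28: queue=[D,F,C,G] q_used=3 → run D
t=29: queue=[F,C,G,D] q_used=0 → run F
t=30: queue=[F,C,G,D] q_used=1 → run F
t=31: queue=[F,C,G,D] q_used=2 → run F
t=32: queue=[F,C,G,D] q_used=3 → run F
t=33: queue=[C,G,D] q_used=0 → run C
t=34: queue=[C,G,D] q_used=1 → run C
t=35: queue=[C,G,D] q_used=2 → run C
t=36: queue=[G,D] q_used=0 → run G
t=37: queue=[G,D] q_used=1 → run G
t=38: queue=[D] q_used=0 → run D
t=39: (idle)
t=40: (idle)
t=41: (idle)
t=42: (idle)
t=43: (idle)
t=44: (idle)
t=45: (idle)
t=46: (idle)
t=47: (idle)
t=48: (idle)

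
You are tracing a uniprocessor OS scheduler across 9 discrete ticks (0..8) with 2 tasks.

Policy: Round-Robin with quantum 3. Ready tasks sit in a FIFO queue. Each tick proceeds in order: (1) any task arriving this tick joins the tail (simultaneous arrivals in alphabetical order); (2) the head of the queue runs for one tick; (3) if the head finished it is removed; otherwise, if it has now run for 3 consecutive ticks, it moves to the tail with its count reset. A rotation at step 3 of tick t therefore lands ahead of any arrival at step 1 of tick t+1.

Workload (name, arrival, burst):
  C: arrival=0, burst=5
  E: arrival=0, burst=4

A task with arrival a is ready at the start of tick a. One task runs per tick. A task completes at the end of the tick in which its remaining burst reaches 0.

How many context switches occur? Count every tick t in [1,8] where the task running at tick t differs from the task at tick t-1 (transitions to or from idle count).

t=0: queue=[C,E] q_used=0 → run C
t=1: queue=[C,E] q_used=1 → run C
t=2: queue=[C,E] q_used=2 → run C
t=3: queue=[E,C] q_used=0 → run E
t=4: queue=[E,C] q_used=1 → run E
t=5: queue=[E,C] q_used=2 → run E
t=6: queue=[C,E] q_used=0 → run C
t=7: queue=[C,E] q_used=1 → run C
t=8: queue=[E] q_used=0 → run E

context switches = 3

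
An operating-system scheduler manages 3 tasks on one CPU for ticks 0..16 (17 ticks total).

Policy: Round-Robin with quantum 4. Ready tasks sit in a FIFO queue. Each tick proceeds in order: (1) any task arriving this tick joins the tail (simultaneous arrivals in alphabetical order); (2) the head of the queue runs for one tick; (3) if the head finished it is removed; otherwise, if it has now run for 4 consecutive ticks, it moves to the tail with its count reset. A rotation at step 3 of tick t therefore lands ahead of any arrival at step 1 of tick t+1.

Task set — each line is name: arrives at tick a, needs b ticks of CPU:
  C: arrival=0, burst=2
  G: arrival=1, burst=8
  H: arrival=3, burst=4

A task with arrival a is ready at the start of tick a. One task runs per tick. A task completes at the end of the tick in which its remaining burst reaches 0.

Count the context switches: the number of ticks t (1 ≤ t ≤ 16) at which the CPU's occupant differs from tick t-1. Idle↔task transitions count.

t=0: queue=[C] q_used=0 → run C
t=1: queue=[C,G] q_used=1 → run C
t=2: queue=[G] q_used=0 → run G
t=3: queue=[G,H] q_used=1 → run G
t=4: queue=[G,H] q_used=2 → run G
t=5: queue=[G,H] q_used=3 → run G
t=6: queue=[H,G] q_used=0 → run H
t=7: queue=[H,G] q_used=1 → run H
t=8: queue=[H,G] q_used=2 → run H
t=9: queue=[H,G] q_used=3 → run H
t=10: queue=[G] q_used=0 → run G
t=11: queue=[G] q_used=1 → run G
t=12: queue=[G] q_used=2 → run G
t=13: queue=[G] q_used=3 → run G
t=14: (idle)
t=15: (idle)
t=16: (idle)

context switches = 4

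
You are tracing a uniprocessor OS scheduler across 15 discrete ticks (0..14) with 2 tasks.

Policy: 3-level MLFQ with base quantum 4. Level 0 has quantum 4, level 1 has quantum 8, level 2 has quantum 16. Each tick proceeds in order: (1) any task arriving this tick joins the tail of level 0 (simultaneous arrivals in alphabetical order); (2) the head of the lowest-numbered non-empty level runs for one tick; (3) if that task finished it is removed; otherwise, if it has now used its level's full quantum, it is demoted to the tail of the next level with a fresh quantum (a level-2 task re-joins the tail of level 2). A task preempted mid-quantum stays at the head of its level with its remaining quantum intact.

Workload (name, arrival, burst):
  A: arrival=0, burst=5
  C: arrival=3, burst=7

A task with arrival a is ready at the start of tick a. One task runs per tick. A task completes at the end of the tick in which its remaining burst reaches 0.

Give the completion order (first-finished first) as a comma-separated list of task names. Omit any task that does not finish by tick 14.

completion order = A, C

t=0: L0/L1/L2 = A/-/- → run A
t=1: L0/L1/L2 = A/-/- → run A
t=2: L0/L1/L2 = A/-/- → run A
t=3: L0/L1/L2 = AC/-/- → run A
t=4: L0/L1/L2 = C/A/- → run C
t=5: L0/L1/L2 = C/A/- → run C
t=6: L0/L1/L2 = C/A/- → run C
t=7: L0/L1/L2 = C/A/- → run C
t=8: L0/L1/L2 = -/AC/- → run A
t=9: L0/L1/L2 = -/C/- → run C
t=10: L0/L1/L2 = -/C/- → run C
t=11: L0/L1/L2 = -/C/- → run C
t=12: (idle)
t=13: (idle)
t=14: (idle)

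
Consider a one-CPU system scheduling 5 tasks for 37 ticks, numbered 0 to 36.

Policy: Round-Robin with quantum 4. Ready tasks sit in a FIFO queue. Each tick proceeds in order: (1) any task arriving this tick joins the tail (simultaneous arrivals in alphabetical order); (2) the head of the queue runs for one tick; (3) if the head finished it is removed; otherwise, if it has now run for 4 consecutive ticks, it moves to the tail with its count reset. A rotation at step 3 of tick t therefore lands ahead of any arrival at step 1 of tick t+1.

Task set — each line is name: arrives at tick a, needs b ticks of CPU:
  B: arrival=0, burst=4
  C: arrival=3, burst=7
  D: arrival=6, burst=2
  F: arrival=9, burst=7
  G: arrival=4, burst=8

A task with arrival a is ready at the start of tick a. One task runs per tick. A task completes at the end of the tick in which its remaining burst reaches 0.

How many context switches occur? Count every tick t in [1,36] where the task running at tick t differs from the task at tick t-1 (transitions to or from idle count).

context switches = 8

t=0: queue=[B] q_used=0 → run B
t=1: queue=[B] q_used=1 → run B
t=2: queue=[B] q_used=2 → run B
t=3: queue=[B,C] q_used=3 → run B
t=4: queue=[C,G] q_used=0 → run C
t=5: queue=[C,G] q_used=1 → run C
t=6: queue=[C,G,D] q_used=2 → run C
t=7: queue=[C,G,D] q_used=3 → run C
t=8: queue=[G,D,C] q_used=0 → run G
t=9: queue=[G,D,C,F] q_used=1 → run G
t=10: queue=[G,D,C,F] q_used=2 → run G
t=11: queue=[G,D,C,F] q_used=3 → run G
t=12: queue=[D,C,F,G] q_used=0 → run D
t=13: queue=[D,C,F,G] q_used=1 → run D
t=14: queue=[C,F,G] q_used=0 → run C
t=15: queue=[C,F,G] q_used=1 → run C
t=16: queue=[C,F,G] q_used=2 → run C
t=17: queue=[F,G] q_used=0 → run F
t=18: queue=[F,G] q_used=1 → run F
t=19: queue=[F,G] q_used=2 → run F
t=20: queue=[F,G] q_used=3 → run F
t=21: queue=[G,F] q_used=0 → run G
t=22: queue=[G,F] q_used=1 → run G
t=23: queue=[G,F] q_used=2 → run G
t=24: queue=[G,F] q_used=3 → run G
t=25: queue=[F] q_used=0 → run F
t=26: queue=[F] q_used=1 → run F
t=27: queue=[F] q_used=2 → run F
t=28: (idle)
t=29: (idle)
t=30: (idle)
t=31: (idle)
t=32: (idle)
t=33: (idle)
t=34: (idle)
t=35: (idle)
t=36: (idle)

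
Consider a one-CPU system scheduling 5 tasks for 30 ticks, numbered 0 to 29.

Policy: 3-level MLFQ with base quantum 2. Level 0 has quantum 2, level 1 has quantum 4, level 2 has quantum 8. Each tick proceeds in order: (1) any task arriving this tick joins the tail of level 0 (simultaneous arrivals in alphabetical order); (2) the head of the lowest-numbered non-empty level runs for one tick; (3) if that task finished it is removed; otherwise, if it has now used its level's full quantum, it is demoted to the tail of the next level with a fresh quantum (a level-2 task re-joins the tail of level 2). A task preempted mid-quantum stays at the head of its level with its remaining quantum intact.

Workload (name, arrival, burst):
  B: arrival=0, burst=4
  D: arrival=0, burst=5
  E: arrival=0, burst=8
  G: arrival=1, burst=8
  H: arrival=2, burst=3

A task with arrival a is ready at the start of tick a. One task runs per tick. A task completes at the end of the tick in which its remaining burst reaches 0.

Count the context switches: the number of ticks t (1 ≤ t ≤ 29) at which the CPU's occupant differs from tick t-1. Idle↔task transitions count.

t=0: L0/L1/L2 = BDE/-/- → run B
t=1: L0/L1/L2 = BDEG/-/- → run B
t=2: L0/L1/L2 = DEGH/B/- → run D
t=3: L0/L1/L2 = DEGH/B/- → run D
t=4: L0/L1/L2 = EGH/BD/- → run E
t=5: L0/L1/L2 = EGH/BD/- → run E
t=6: L0/L1/L2 = GH/BDE/- → run G
t=7: L0/L1/L2 = GH/BDE/- → run G
t=8: L0/L1/L2 = H/BDEG/- → run H
t=9: L0/L1/L2 = H/BDEG/- → run H
t=10: L0/L1/L2 = -/BDEGH/- → run B
t=11: L0/L1/L2 = -/BDEGH/- → run B
t=12: L0/L1/L2 = -/DEGH/- → run D
t=13: L0/L1/L2 = -/DEGH/- → run D
t=14: L0/L1/L2 = -/DEGH/- → run D
t=15: L0/L1/L2 = -/EGH/- → run E
t=16: L0/L1/L2 = -/EGH/- → run E
t=17: L0/L1/L2 = -/EGH/- → run E
t=18: L0/L1/L2 = -/EGH/- → run E
t=19: L0/L1/L2 = -/GH/E → run G
t=20: L0/L1/L2 = -/GH/E → run G
t=21: L0/L1/L2 = -/GH/E → run G
t=22: L0/L1/L2 = -/GH/E → run G
t=23: L0/L1/L2 = -/H/EG → run H
t=24: L0/L1/L2 = -/-/EG → run E
t=25: L0/L1/L2 = -/-/EG → run E
t=26: L0/L1/L2 = -/-/G → run G
t=27: L0/L1/L2 = -/-/G → run G
t=28: (idle)
t=29: (idle)

context switches = 12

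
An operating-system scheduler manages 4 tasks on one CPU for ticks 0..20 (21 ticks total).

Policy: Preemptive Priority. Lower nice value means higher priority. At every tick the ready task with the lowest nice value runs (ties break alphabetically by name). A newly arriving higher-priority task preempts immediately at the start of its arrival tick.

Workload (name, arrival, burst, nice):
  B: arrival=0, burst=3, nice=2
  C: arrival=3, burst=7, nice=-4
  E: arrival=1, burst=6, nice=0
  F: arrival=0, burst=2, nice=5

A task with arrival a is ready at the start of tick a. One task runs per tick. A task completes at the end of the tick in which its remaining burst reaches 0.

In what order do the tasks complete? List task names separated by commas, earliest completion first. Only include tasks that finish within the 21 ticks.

t=0: ready={B,F} → run B
t=1: ready={B,E,F} → run E
t=2: ready={B,E,F} → run E
t=3: ready={B,C,E,F} → run C
t=4: ready={B,C,E,F} → run C
t=5: ready={B,C,E,F} → run C
t=6: ready={B,C,E,F} → run C
t=7: ready={B,C,E,F} → run C
t=8: ready={B,C,E,F} → run C
t=9: ready={B,C,E,F} → run C
t=10: ready={B,E,F} → run E
t=11: ready={B,E,F} → run E
t=12: ready={B,E,F} → run E
t=13: ready={B,E,F} → run E
t=14: ready={B,F} → run B
t=15: ready={B,F} → run B
t=16: ready={F} → run F
t=17: ready={F} → run F
t=18: (idle)
t=19: (idle)
t=20: (idle)

completion order = C, E, B, F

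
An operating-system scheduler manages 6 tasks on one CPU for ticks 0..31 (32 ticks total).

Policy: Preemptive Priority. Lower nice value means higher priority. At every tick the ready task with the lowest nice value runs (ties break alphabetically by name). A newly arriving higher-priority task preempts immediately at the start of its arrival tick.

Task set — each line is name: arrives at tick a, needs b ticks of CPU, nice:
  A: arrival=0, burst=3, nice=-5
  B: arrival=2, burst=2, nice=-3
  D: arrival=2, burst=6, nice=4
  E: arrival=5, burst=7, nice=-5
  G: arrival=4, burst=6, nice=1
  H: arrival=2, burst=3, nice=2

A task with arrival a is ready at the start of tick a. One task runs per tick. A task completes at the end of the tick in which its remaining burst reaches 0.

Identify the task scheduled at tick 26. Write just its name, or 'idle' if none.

t=0: ready={A} → run A
t=1: ready={A} → run A
t=2: ready={A,B,D,H} → run A
t=3: ready={B,D,H} → run B
t=4: ready={B,D,G,H} → run B
t=5: ready={D,E,G,H} → run E
t=6: ready={D,E,G,H} → run E
t=7: ready={D,E,G,H} → run E
t=8: ready={D,E,G,H} → run E
t=9: ready={D,E,G,H} → run E
t=10: ready={D,E,G,H} → run E
t=11: ready={D,E,G,H} → run E
t=12: ready={D,G,H} → run G
t=13: ready={D,G,H} → run G
t=14: ready={D,G,H} → run G
t=15: ready={D,G,H} → run G
t=16: ready={D,G,H} → run G
t=17: ready={D,G,H} → run G
t=18: ready={D,H} → run H
t=19: ready={D,H} → run H
t=20: ready={D,H} → run H
t=21: ready={D} → run D
t=22: ready={D} → run D
t=23: ready={D} → run D
t=24: ready={D} → run D
t=25: ready={D} → run D
t=26: ready={D} → run D
t=27: (idle)
t=28: (idle)
t=29: (idle)
t=30: (idle)
t=31: (idle)

running at tick 26 = D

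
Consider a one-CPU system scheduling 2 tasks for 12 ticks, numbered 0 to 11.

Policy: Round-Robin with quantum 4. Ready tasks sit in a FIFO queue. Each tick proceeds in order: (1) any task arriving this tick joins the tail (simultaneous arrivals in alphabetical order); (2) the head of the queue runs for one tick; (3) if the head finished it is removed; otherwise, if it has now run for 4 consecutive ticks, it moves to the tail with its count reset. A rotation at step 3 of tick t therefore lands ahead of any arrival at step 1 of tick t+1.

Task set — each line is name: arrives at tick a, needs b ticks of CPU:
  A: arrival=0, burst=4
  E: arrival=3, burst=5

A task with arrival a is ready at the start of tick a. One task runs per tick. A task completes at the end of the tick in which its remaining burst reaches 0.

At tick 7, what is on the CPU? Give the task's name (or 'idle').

t=0: queue=[A] q_used=0 → run A
t=1: queue=[A] q_used=1 → run A
t=2: queue=[A] q_used=2 → run A
t=3: queue=[A,E] q_used=3 → run A
t=4: queue=[E] q_used=0 → run E
t=5: queue=[E] q_used=1 → run E
t=6: queue=[E] q_used=2 → run E
t=7: queue=[E] q_used=3 → run E
t=8: queue=[E] q_used=0 → run E
t=9: (idle)
t=10: (idle)
t=11: (idle)

running at tick 7 = E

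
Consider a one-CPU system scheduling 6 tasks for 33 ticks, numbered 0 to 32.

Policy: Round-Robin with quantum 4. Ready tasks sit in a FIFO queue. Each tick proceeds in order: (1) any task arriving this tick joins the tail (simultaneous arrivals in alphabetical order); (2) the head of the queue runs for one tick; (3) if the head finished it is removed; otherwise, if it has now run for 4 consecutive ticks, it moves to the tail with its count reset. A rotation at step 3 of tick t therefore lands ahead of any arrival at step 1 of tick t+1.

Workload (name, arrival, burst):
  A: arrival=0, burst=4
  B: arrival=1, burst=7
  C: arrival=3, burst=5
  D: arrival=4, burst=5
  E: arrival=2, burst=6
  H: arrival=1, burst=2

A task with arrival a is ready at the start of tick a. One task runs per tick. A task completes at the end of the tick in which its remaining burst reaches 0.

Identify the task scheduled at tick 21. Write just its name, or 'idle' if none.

t=0: queue=[A] q_used=0 → run A
t=1: queue=[A,B,H] q_used=1 → run A
t=2: queue=[A,B,H,E] q_used=2 → run A
t=3: queue=[A,B,H,E,C] q_used=3 → run A
t=4: queue=[B,H,E,C,D] q_used=0 → run B
t=5: queue=[B,H,E,C,D] q_used=1 → run B
t=6: queue=[B,H,E,C,D] q_used=2 → run B
t=7: queue=[B,H,E,C,D] q_used=3 → run B
t=8: queue=[H,E,C,D,B] q_used=0 → run H
t=9: queue=[H,E,C,D,B] q_used=1 → run H
t=10: queue=[E,C,D,B] q_used=0 → run E
t=11: queue=[E,C,D,B] q_used=1 → run E
t=12: queue=[E,C,D,B] q_used=2 → run E
t=13: queue=[E,C,D,B] q_used=3 → run E
t=14: queue=[C,D,B,E] q_used=0 → run C
t=15: queue=[C,D,B,E] q_used=1 → run C
t=16: queue=[C,D,B,E] q_used=2 → run C
t=17: queue=[C,D,B,E] q_used=3 → run C
t=18: queue=[D,B,E,C] q_used=0 → run D
t=19: queue=[D,B,E,C] q_used=1 → run D
t=20: queue=[D,B,E,C] q_used=2 → run D
t=21: queue=[D,B,E,C] q_used=3 → run D
t=22: queue=[B,E,C,D] q_used=0 → run B
t=23: queue=[B,E,C,D] q_used=1 → run B
t=24: queue=[B,E,C,D] q_used=2 → run B
t=25: queue=[E,C,D] q_used=0 → run E
t=26: queue=[E,C,D] q_used=1 → run E
t=27: queue=[C,D] q_used=0 → run C
t=28: queue=[D] q_used=0 → run D
t=29: (idle)
t=30: (idle)
t=31: (idle)
t=32: (idle)

running at tick 21 = D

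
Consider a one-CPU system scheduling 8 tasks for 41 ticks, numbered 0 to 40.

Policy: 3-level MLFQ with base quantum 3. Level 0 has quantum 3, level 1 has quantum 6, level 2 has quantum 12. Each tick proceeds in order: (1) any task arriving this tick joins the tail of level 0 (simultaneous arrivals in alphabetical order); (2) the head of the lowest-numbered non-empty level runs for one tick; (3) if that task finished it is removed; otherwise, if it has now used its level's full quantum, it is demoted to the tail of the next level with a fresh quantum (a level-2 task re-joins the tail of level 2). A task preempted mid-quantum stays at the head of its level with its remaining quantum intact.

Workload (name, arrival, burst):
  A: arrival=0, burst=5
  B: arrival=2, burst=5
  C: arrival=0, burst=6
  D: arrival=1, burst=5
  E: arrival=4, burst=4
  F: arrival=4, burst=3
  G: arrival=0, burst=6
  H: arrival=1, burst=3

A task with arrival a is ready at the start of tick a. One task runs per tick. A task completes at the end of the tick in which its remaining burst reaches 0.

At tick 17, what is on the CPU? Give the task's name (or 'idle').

running at tick 17 = B

t=0: L0/L1/L2 = ACG/-/- → run A
t=1: L0/L1/L2 = ACGDH/-/- → run A
t=2: L0/L1/L2 = ACGDHB/-/- → run A
t=3: L0/L1/L2 = CGDHB/A/- → run C
t=4: L0/L1/L2 = CGDHBEF/A/- → run C
t=5: L0/L1/L2 = CGDHBEF/A/- → run C
t=6: L0/L1/L2 = GDHBEF/AC/- → run G
t=7: L0/L1/L2 = GDHBEF/AC/- → run G
t=8: L0/L1/L2 = GDHBEF/AC/- → run G
t=9: L0/L1/L2 = DHBEF/ACG/- → run D
t=10: L0/L1/L2 = DHBEF/ACG/- → run D
t=11: L0/L1/L2 = DHBEF/ACG/- → run D
t=12: L0/L1/L2 = HBEF/ACGD/- → run H
t=13: L0/L1/L2 = HBEF/ACGD/- → run H
t=14: L0/L1/L2 = HBEF/ACGD/- → run H
t=15: L0/L1/L2 = BEF/ACGD/- → run B
t=16: L0/L1/L2 = BEF/ACGD/- → run B
t=17: L0/L1/L2 = BEF/ACGD/- → run B
t=18: L0/L1/L2 = EF/ACGDB/- → run E
t=19: L0/L1/L2 = EF/ACGDB/- → run E
t=20: L0/L1/L2 = EF/ACGDB/- → run E
t=21: L0/L1/L2 = F/ACGDBE/- → run F
t=22: L0/L1/L2 = F/ACGDBE/- → run F
t=23: L0/L1/L2 = F/ACGDBE/- → run F
t=24: L0/L1/L2 = -/ACGDBE/- → run A
t=25: L0/L1/L2 = -/ACGDBE/- → run A
t=26: L0/L1/L2 = -/CGDBE/- → run C
t=27: L0/L1/L2 = -/CGDBE/- → run C
t=28: L0/L1/L2 = -/CGDBE/- → run C
t=29: L0/L1/L2 = -/GDBE/- → run G
t=30: L0/L1/L2 = -/GDBE/- → run G
t=31: L0/L1/L2 = -/GDBE/- → run G
t=32: L0/L1/L2 = -/DBE/- → run D
t=33: L0/L1/L2 = -/DBE/- → run D
t=34: L0/L1/L2 = -/BE/- → run B
t=35: L0/L1/L2 = -/BE/- → run B
t=36: L0/L1/L2 = -/E/- → run E
t=37: (idle)
t=38: (idle)
t=39: (idle)
t=40: (idle)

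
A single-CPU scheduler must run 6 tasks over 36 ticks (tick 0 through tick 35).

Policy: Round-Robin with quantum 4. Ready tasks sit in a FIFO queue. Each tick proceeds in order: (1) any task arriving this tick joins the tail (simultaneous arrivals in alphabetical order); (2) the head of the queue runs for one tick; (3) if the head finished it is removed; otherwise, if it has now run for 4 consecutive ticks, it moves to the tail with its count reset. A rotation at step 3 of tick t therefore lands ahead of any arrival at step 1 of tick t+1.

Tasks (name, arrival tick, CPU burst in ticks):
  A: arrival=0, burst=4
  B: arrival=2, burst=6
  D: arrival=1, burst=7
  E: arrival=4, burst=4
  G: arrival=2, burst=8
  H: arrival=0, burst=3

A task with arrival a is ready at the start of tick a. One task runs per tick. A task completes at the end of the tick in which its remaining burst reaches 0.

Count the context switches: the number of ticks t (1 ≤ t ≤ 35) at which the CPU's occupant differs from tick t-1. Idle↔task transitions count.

t=0: queue=[A,H] q_used=0 → run A
t=1: queue=[A,H,D] q_used=1 → run A
t=2: queue=[A,H,D,B,G] q_used=2 → run A
t=3: queue=[A,H,D,B,G] q_used=3 → run A
t=4: queue=[H,D,B,G,E] q_used=0 → run H
t=5: queue=[H,D,B,G,E] q_used=1 → run H
t=6: queue=[H,D,B,G,E] q_used=2 → run H
t=7: queue=[D,B,G,E] q_used=0 → run D
t=8: queue=[D,B,G,E] q_used=1 → run D
t=9: queue=[D,B,G,E] q_used=2 → run D
t=10: queue=[D,B,G,E] q_used=3 → run D
t=11: queue=[B,G,E,D] q_used=0 → run B
t=12: queue=[B,G,E,D] q_used=1 → run B
t=13: queue=[B,G,E,D] q_used=2 → run B
t=14: queue=[B,G,E,D] q_used=3 → run B
t=15: queue=[G,E,D,B] q_used=0 → run G
t=16: queue=[G,E,D,B] q_used=1 → run G
t=17: queue=[G,E,D,B] q_used=2 → run G
t=18: queue=[G,E,D,B] q_used=3 → run G
t=19: queue=[E,D,B,G] q_used=0 → run E
t=20: queue=[E,D,B,G] q_used=1 → run E
t=21: queue=[E,D,B,G] q_used=2 → run E
t=22: queue=[E,D,B,G] q_used=3 → run E
t=23: queue=[D,B,G] q_used=0 → run D
t=24: queue=[D,B,G] q_used=1 → run D
t=25: queue=[D,B,G] q_used=2 → run D
t=26: queue=[B,G] q_used=0 → run B
t=27: queue=[B,G] q_used=1 → run B
t=28: queue=[G] q_used=0 → run G
t=29: queue=[G] q_used=1 → run G
t=30: queue=[G] q_used=2 → run G
t=31: queue=[G] q_used=3 → run G
t=32: (idle)
t=33: (idle)
t=34: (idle)
t=35: (idle)

context switches = 9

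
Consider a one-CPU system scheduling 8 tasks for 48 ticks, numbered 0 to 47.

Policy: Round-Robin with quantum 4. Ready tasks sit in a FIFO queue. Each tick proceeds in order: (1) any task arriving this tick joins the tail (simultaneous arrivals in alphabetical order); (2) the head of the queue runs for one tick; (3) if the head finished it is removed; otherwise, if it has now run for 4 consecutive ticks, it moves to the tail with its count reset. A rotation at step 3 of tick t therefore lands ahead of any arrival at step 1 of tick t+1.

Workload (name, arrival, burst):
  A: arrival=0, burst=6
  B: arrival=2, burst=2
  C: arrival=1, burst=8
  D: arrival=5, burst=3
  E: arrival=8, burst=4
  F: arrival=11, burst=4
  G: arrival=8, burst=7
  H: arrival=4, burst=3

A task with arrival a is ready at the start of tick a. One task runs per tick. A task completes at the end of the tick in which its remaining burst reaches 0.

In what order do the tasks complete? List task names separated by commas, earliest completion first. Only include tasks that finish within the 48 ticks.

completion order = B, A, H, D, C, E, F, G

t=0: queue=[A] q_used=0 → run A
t=1: queue=[A,C] q_used=1 → run A
t=2: queue=[A,C,B] q_used=2 → run A
t=3: queue=[A,C,B] q_used=3 → run A
t=4: queue=[C,B,A,H] q_used=0 → run C
t=5: queue=[C,B,A,H,D] q_used=1 → run C
t=6: queue=[C,B,A,H,D] q_used=2 → run C
t=7: queue=[C,B,A,H,D] q_used=3 → run C
t=8: queue=[B,A,H,D,C,E,G] q_used=0 → run B
t=9: queue=[B,A,H,D,C,E,G] q_used=1 → run B
t=10: queue=[A,H,D,C,E,G] q_used=0 → run A
t=11: queue=[A,H,D,C,E,G,F] q_used=1 → run A
t=12: queue=[H,D,C,E,G,F] q_used=0 → run H
t=13: queue=[H,D,C,E,G,F] q_used=1 → run H
t=14: queue=[H,D,C,E,G,F] q_used=2 → run H
t=15: queue=[D,C,E,G,F] q_used=0 → run D
t=16: queue=[D,C,E,G,F] q_used=1 → run D
t=17: queue=[D,C,E,G,F] q_used=2 → run D
t=18: queue=[C,E,G,F] q_used=0 → run C
t=19: queue=[C,E,G,F] q_used=1 → run C
t=20: queue=[C,E,G,F] q_used=2 → run C
t=21: queue=[C,E,G,F] q_used=3 → run C
t=22: queue=[E,G,F] q_used=0 → run E
t=23: queue=[E,G,F] q_used=1 → run E
t=24: queue=[E,G,F] q_used=2 → run E
t=25: queue=[E,G,F] q_used=3 → run E
t=26: queue=[G,F] q_used=0 → run G
t=27: queue=[G,F] q_used=1 → run G
t=28: queue=[G,F] q_used=2 → run G
t=29: queue=[G,F] q_used=3 → run G
t=30: queue=[F,G] q_used=0 → run F
t=31: queue=[F,G] q_used=1 → run F
t=32: queue=[F,G] q_used=2 → run F
t=33: queue=[F,G] q_used=3 → run F
t=34: queue=[G] q_used=0 → run G
t=35: queue=[G] q_used=1 → run G
t=36: queue=[G] q_used=2 → run G
t=37: (idle)
t=38: (idle)
t=39: (idle)
t=40: (idle)
t=41: (idle)
t=42: (idle)
t=43: (idle)
t=44: (idle)
t=45: (idle)
t=46: (idle)
t=47: (idle)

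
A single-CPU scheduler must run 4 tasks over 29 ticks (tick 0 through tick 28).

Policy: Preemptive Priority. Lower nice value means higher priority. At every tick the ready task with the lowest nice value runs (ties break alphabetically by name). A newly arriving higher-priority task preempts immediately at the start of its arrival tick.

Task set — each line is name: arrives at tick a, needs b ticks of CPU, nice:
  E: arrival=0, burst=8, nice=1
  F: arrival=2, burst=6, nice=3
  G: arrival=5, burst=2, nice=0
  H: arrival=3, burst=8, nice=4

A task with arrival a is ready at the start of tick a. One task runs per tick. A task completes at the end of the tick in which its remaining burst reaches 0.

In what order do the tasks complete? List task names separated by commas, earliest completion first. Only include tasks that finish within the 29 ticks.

t=0: ready={E} → run E
t=1: ready={E} → run E
t=2: ready={E,F} → run E
t=3: ready={E,F,H} → run E
t=4: ready={E,F,H} → run E
t=5: ready={E,F,G,H} → run G
t=6: ready={E,F,G,H} → run G
t=7: ready={E,F,H} → run E
t=8: ready={E,F,H} → run E
t=9: ready={E,F,H} → run E
t=10: ready={F,H} → run F
t=11: ready={F,H} → run F
t=12: ready={F,H} → run F
t=13: ready={F,H} → run F
t=14: ready={F,H} → run F
t=15: ready={F,H} → run F
t=16: ready={H} → run H
t=17: ready={H} → run H
t=18: ready={H} → run H
t=19: ready={H} → run H
t=20: ready={H} → run H
t=21: ready={H} → run H
t=22: ready={H} → run H
t=23: ready={H} → run H
t=24: (idle)
t=25: (idle)
t=26: (idle)
t=27: (idle)
t=28: (idle)

completion order = G, E, F, H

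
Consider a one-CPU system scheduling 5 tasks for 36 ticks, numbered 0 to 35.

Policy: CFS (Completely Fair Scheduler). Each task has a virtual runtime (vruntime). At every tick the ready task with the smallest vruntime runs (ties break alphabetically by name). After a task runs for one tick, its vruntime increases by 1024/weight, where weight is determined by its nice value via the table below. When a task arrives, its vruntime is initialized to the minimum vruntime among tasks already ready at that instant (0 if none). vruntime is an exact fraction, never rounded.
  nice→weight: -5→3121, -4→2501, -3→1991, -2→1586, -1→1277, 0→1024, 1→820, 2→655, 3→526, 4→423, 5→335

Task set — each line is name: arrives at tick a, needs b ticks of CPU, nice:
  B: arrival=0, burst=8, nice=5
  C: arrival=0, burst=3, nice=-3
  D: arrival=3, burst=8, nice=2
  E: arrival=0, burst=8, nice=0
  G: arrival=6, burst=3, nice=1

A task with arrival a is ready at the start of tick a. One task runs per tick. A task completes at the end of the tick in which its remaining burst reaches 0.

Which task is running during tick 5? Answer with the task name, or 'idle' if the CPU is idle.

running at tick 5 = E

t=0: vr[B=0 C=0 E=0] → run B
t=1: vr[B=1024/335 C=0 E=0] → run C
t=2: vr[B=1024/335 C=1024/1991 E=0] → run E
t=3: vr[B=1024/335 C=1024/1991 D=1024/1991 E=1] → run C
t=4: vr[B=1024/335 C=2048/1991 D=1024/1991 E=1] → run D
t=5: vr[B=1024/335 C=2048/1991 D=2709504/1304105 E=1] → run E
t=6: vr[B=1024/335 C=2048/1991 D=2709504/1304105 E=2 G=2048/1991] → run C
t=7: vr[B=1024/335 D=2709504/1304105 E=2 G=2048/1991] → run G
t=8: vr[B=1024/335 D=2709504/1304105 E=2 G=929536/408155] → run E
t=9: vr[B=1024/335 D=2709504/1304105 E=3 G=929536/408155] → run D
t=10: vr[B=1024/335 D=4748288/1304105 E=3 G=929536/408155] → run G
t=11: vr[B=1024/335 D=4748288/1304105 E=3 G=1439232/408155] → run E
t=12: vr[B=1024/335 D=4748288/1304105 E=4 G=1439232/408155] → run B
t=13: vr[B=2048/335 D=4748288/1304105 E=4 G=1439232/408155] → run G
t=14: vr[B=2048/335 D=4748288/1304105 E=4] → run D
t=15: vr[B=2048/335 D=6787072/1304105 E=4] → run E
t=16: vr[B=2048/335 D=6787072/1304105 E=5] → run E
t=17: vr[B=2048/335 D=6787072/1304105 E=6] → run D
t=18: vr[B=2048/335 D=8825856/1304105 E=6] → run E
t=19: vr[B=2048/335 D=8825856/1304105 E=7] → run B
t=20: vr[B=3072/335 D=8825856/1304105 E=7] → run D
t=21: vr[B=3072/335 D=2172928/260821 E=7] → run E
t=22: vr[B=3072/335 D=2172928/260821] → run D
t=23: vr[B=3072/335 D=12903424/1304105] → run B
t=24: vr[B=4096/335 D=12903424/1304105] → run D
t=25: vr[B=4096/335 D=14942208/1304105] → run D
t=26: vr[B=4096/335] → run B
t=27: vr[B=1024/67] → run B
t=28: vr[B=6144/335] → run B
t=29: vr[B=7168/335] → run B
t=30: (idle)
t=31: (idle)
t=32: (idle)
t=33: (idle)
t=34: (idle)
t=35: (idle)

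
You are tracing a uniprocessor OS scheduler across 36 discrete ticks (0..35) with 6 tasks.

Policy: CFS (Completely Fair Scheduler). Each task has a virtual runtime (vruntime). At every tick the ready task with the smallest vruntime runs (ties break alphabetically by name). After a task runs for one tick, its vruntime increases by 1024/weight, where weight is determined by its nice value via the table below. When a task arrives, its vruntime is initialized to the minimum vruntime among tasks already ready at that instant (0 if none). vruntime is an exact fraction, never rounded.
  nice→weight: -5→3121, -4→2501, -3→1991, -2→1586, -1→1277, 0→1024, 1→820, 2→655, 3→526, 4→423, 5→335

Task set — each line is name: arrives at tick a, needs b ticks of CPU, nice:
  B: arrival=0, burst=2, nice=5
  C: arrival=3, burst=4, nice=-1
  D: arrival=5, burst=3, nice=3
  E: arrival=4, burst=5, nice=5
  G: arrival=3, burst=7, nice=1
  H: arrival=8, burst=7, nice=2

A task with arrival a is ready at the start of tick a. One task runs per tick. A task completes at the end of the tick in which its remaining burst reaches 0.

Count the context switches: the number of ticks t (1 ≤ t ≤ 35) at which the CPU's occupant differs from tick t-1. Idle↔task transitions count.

t=0: vr[B=0] → run B
t=1: vr[B=1024/335] → run B
t=2: (idle)
t=3: vr[C=0 G=0] → run C
t=4: vr[C=1024/1277 E=0 G=0] → run E
t=5: vr[C=1024/1277 D=0 E=1024/335 G=0] → run D
t=6: vr[C=1024/1277 D=512/263 E=1024/335 G=0] → run G
t=7: vr[C=1024/1277 D=512/263 E=1024/335 G=256/205] → run C
t=8: vr[C=2048/1277 D=512/263 E=1024/335 G=256/205 H=256/205] → run G
t=9: vr[C=2048/1277 D=512/263 E=1024/335 G=512/205 H=256/205] → run H
t=10: vr[C=2048/1277 D=512/263 E=1024/335 G=512/205 H=15104/5371] → run C
t=11: vr[C=3072/1277 D=512/263 E=1024/335 G=512/205 H=15104/5371] → run D
t=12: vr[C=3072/1277 D=1024/263 E=1024/335 G=512/205 H=15104/5371] → run C
t=13: vr[D=1024/263 E=1024/335 G=512/205 H=15104/5371] → run G
t=14: vr[D=1024/263 E=1024/335 G=768/205 H=15104/5371] → run H
t=15: vr[D=1024/263 E=1024/335 G=768/205 H=117504/26855] → run E
t=16: vr[D=1024/263 E=2048/335 G=768/205 H=117504/26855] → run G
t=17: vr[D=1024/263 E=2048/335 G=1024/205 H=117504/26855] → run D
t=18: vr[E=2048/335 G=1024/205 H=117504/26855] → run H
t=19: vr[E=2048/335 G=1024/205 H=159488/26855] → run G
t=20: vr[E=2048/335 G=256/41 H=159488/26855] → run H
t=21: vr[E=2048/335 G=256/41 H=201472/26855] → run E
t=22: vr[E=3072/335 G=256/41 H=201472/26855] → run G
t=23: vr[E=3072/335 G=1536/205 H=201472/26855] → run G
t=24: vr[E=3072/335 H=201472/26855] → run H
t=25: vr[E=3072/335 H=243456/26855] → run H
t=26: vr[E=3072/335 H=57088/5371] → run E
t=27: vr[E=4096/335 H=57088/5371] → run H
t=28: vr[E=4096/335] → run E
t=29: (idle)
t=30: (idle)
t=31: (idle)
t=32: (idle)
t=33: (idle)
t=34: (idle)
t=35: (idle)

context switches = 26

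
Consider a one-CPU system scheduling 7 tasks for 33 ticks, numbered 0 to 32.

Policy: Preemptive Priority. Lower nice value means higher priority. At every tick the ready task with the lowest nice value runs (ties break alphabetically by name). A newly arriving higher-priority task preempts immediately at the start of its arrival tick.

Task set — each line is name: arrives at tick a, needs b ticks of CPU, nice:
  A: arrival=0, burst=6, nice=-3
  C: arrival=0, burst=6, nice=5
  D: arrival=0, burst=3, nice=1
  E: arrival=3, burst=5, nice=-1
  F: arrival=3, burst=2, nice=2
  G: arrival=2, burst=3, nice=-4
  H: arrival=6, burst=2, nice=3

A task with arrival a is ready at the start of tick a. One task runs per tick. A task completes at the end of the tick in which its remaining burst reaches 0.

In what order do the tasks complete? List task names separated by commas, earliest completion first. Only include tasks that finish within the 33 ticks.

t=0: ready={A,C,D} → run A
t=1: ready={A,C,D} → run A
t=2: ready={A,C,D,G} → run G
t=3: ready={A,C,D,E,F,G} → run G
t=4: ready={A,C,D,E,F,G} → run G
t=5: ready={A,C,D,E,F} → run A
t=6: ready={A,C,D,E,F,H} → run A
t=7: ready={A,C,D,E,F,H} → run A
t=8: ready={A,C,D,E,F,H} → run A
t=9: ready={C,D,E,F,H} → run E
t=10: ready={C,D,E,F,H} → run E
t=11: ready={C,D,E,F,H} → run E
t=12: ready={C,D,E,F,H} → run E
t=13: ready={C,D,E,F,H} → run E
t=14: ready={C,D,F,H} → run D
t=15: ready={C,D,F,H} → run D
t=16: ready={C,D,F,H} → run D
t=17: ready={C,F,H} → run F
t=18: ready={C,F,H} → run F
t=19: ready={C,H} → run H
t=20: ready={C,H} → run H
t=21: ready={C} → run C
t=22: ready={C} → run C
t=23: ready={C} → run C
t=24: ready={C} → run C
t=25: ready={C} → run C
t=26: ready={C} → run C
t=27: (idle)
t=28: (idle)
t=29: (idle)
t=30: (idle)
t=31: (idle)
t=32: (idle)

completion order = G, A, E, D, F, H, C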